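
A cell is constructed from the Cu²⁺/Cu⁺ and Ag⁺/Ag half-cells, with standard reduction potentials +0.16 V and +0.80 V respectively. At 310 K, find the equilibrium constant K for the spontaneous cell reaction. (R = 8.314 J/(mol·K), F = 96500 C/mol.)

E°_cell = +0.80 − (+0.16) = 0.64 V, with n = 1 electron transferred.
At equilibrium E = 0, so the Nernst equation gives ln K = nFE°/RT = (1)(96500)(0.64)/((8.314)(310)) = 23.96.
K = e^23.96 = 2.6 × 10^10.

2.6 × 10^10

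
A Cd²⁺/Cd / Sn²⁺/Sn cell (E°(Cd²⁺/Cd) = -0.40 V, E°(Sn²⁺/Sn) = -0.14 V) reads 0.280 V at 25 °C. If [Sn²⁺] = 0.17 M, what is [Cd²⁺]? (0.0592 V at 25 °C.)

0.036 M

From the Nernst equation, log Q = n(E° − E)/0.0592 = 2(0.26 − 0.280)/0.0592 = -0.676, so Q = 0.211.
With Q = [Cd²⁺]/[Sn²⁺] and the known concentrations, [Cd²⁺] in the numerator gives [Cd²⁺] = 0.036 M.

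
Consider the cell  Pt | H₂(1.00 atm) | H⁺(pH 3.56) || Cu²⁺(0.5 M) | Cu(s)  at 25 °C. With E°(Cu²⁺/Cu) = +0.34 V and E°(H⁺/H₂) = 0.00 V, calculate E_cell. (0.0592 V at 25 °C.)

0.54 V

The Cu²⁺/Cu couple is the cathode, so E°_cell = 0.34 V; n = 2.
[H⁺] = 10^(−3.56) = 2.8 × 10^-4 M, and Q = [H⁺]^2 / ([Cu²⁺]·P(H₂)) = 1.52 × 10^-7.
E = E° − (0.0592/2) log Q = 0.34 − (0.0592/2)(-6.819) = 0.542 V.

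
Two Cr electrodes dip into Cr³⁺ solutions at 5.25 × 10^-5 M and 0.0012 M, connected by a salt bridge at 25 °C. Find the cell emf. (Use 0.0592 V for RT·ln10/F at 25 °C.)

Both half-cells are Cr³⁺/Cr, so E°_cell = 0. The concentrated side is the cathode; the cell reaction moves Cr³⁺ from high to low concentration with n = 3.
Q = [Cr³⁺]_dilute/[Cr³⁺]_conc = 5.25 × 10^-5/0.0012 = 0.0438.
E = 0 − (0.0592/3) log Q = −(0.0592/3)(-1.359) = 0.0268 V.

0.027 V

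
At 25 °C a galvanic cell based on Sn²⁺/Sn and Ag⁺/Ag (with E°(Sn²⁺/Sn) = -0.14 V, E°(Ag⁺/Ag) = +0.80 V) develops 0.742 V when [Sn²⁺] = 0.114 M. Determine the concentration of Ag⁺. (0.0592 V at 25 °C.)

From the Nernst equation, log Q = n(E° − E)/0.0592 = 2(0.94 − 0.742)/0.0592 = 6.689, so Q = 4.89 × 10^6.
With Q = [Sn²⁺]/[Ag⁺]^2 and the known concentrations, [Ag⁺]^2 in the denominator gives [Ag⁺] = 1.5 × 10^-4 M.

1.5 × 10^-4 M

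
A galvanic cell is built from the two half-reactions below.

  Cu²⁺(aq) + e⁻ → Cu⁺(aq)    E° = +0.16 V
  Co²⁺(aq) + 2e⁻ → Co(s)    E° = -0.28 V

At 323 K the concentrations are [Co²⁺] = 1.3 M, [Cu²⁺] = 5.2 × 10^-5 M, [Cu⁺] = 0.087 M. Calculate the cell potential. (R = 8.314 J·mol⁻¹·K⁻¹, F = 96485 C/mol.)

The Cu²⁺/Cu⁺ couple has the higher reduction potential and acts as the cathode, so E°_cell = +0.16 − (-0.28) = 0.44 V.
Balancing electrons gives n = 2; the reaction quotient is Q = [Co²⁺]·[Cu⁺]^2/[Cu²⁺]^2 = 3.64 × 10^6.
E = E° − (RT/nF) ln Q = 0.44 − (8.314×323)/(2×96485) × (15.107) = 0.440 − 0.210 = 0.230 V.

0.230 V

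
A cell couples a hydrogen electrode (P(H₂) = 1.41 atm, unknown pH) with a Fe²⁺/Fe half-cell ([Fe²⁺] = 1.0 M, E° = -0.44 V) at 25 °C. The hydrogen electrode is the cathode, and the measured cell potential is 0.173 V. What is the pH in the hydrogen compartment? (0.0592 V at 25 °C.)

E°_cell = 0.44 V and n = 2.
log Q = n(E° − E)/0.0592 = 2×(0.44 − 0.173)/0.0592 = 9.020.
With Q = [Fe²⁺]·P(H₂) / [H⁺]^2, solving for [H⁺] gives log[H⁺] = -4.436, so pH = 4.44.

pH = 4.44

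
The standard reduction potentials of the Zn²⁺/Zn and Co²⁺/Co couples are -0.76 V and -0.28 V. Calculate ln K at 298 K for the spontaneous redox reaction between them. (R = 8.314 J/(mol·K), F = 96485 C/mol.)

ln K = 37.4

E°_cell = -0.28 − (-0.76) = 0.48 V, with n = 2 electrons transferred.
At equilibrium E = 0, so the Nernst equation gives ln K = nFE°/RT = (2)(96485)(0.48)/((8.314)(298)) = 37.39.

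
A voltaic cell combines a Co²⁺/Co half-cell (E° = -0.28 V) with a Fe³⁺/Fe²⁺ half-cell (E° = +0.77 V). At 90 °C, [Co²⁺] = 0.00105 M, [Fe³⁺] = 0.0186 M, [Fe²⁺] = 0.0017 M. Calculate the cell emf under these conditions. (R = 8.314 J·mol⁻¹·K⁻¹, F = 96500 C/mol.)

1.23 V

The Fe³⁺/Fe²⁺ couple has the higher reduction potential and acts as the cathode, so E°_cell = +0.77 − (-0.28) = 1.05 V.
Balancing electrons gives n = 2; the reaction quotient is Q = [Co²⁺]·[Fe²⁺]^2/[Fe³⁺]^2 = 8.77 × 10^-6.
E = E° − (RT/nF) ln Q = 1.05 − (8.314×363)/(2×96500) × (-11.644) = 1.050 + 0.182 = 1.232 V.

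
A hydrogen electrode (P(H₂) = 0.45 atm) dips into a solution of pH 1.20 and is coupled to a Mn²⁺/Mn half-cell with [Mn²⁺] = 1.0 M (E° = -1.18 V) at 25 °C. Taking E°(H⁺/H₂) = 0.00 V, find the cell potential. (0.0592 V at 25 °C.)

1.12 V

The hydrogen couple is the cathode, so E°_cell = 1.18 V; n = 2.
[H⁺] = 10^(−1.20) = 0.063 M, and Q = [Mn²⁺]·P(H₂) / [H⁺]^2 = 113.
E = E° − (0.0592/2) log Q = 1.18 − (0.0592/2)(2.053) = 1.119 V.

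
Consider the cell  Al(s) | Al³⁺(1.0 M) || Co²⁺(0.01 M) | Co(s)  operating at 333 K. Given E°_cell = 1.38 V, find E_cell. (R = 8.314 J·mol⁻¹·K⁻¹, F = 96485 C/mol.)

Balancing electrons gives n = 6; the reaction quotient is Q = [Al³⁺]^2/[Co²⁺]^3 = 1 × 10^6.
E = E° − (RT/nF) ln Q = 1.38 − (8.314×333)/(6×96485) × (13.816) = 1.380 − 0.066 = 1.314 V.

1.31 V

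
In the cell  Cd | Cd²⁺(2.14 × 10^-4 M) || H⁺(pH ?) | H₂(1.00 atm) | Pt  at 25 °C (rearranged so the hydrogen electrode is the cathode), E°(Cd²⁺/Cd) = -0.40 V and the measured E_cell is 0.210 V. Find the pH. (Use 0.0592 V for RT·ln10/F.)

E°_cell = 0.40 V and n = 2.
log Q = n(E° − E)/0.0592 = 2×(0.40 − 0.210)/0.0592 = 6.419.
With Q = [Cd²⁺]·P(H₂) / [H⁺]^2, solving for [H⁺] gives log[H⁺] = -5.044, so pH = 5.04.

pH = 5.04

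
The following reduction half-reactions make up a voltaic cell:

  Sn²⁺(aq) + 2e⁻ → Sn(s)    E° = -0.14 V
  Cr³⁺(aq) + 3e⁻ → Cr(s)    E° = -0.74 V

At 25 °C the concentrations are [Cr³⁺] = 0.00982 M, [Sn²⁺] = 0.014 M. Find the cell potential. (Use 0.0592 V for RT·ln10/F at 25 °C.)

0.585 V

The Sn²⁺/Sn couple has the higher reduction potential and acts as the cathode, so E°_cell = -0.14 − (-0.74) = 0.60 V.
Balancing electrons gives n = 6; the reaction quotient is Q = [Cr³⁺]^2/[Sn²⁺]^3 = 35.1.
At 25 °C, E = E° − (0.0592/n) log Q = 0.60 − (0.0592/6)(1.546) = 0.600 − 0.015 = 0.585 V.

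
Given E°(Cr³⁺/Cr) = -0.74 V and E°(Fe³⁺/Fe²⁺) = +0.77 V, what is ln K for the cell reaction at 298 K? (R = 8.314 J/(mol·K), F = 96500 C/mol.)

E°_cell = +0.77 − (-0.74) = 1.51 V, with n = 3 electrons transferred.
At equilibrium E = 0, so the Nernst equation gives ln K = nFE°/RT = (3)(96500)(1.51)/((8.314)(298)) = 176.44.

ln K = 176.4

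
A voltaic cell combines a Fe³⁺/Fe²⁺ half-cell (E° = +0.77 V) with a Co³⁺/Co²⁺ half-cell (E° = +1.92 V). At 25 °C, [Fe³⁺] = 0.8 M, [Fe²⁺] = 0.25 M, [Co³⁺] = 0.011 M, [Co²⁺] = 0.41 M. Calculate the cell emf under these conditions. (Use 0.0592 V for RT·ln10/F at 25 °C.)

The Co³⁺/Co²⁺ couple has the higher reduction potential and acts as the cathode, so E°_cell = +1.92 − (+0.77) = 1.15 V.
Balancing electrons gives n = 1; the reaction quotient is Q = [Fe³⁺]·[Co²⁺]/([Fe²⁺]·[Co³⁺]) = 119.
At 25 °C, E = E° − (0.0592/n) log Q = 1.15 − (0.0592/1)(2.077) = 1.150 − 0.123 = 1.027 V.

1.03 V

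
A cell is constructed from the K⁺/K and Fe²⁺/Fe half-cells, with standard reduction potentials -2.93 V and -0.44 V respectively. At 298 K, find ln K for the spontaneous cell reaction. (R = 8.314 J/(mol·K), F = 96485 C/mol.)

ln K = 193.9

E°_cell = -0.44 − (-2.93) = 2.49 V, with n = 2 electrons transferred.
At equilibrium E = 0, so the Nernst equation gives ln K = nFE°/RT = (2)(96485)(2.49)/((8.314)(298)) = 193.94.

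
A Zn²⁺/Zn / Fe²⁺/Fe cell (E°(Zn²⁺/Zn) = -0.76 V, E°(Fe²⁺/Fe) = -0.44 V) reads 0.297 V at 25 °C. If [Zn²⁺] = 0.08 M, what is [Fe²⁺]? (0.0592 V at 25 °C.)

From the Nernst equation, log Q = n(E° − E)/0.0592 = 2(0.32 − 0.297)/0.0592 = 0.777, so Q = 5.98.
With Q = [Zn²⁺]/[Fe²⁺] and the known concentrations, [Fe²⁺] in the denominator gives [Fe²⁺] = 0.013 M.

0.013 M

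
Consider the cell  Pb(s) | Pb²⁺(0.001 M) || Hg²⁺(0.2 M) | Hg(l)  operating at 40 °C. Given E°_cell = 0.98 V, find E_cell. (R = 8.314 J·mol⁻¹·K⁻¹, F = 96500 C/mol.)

Balancing electrons gives n = 2; the reaction quotient is Q = [Pb²⁺]/[Hg²⁺] = 0.00500.
E = E° − (RT/nF) ln Q = 0.98 − (8.314×313)/(2×96500) × (-5.298) = 0.980 + 0.071 = 1.051 V.

1.05 V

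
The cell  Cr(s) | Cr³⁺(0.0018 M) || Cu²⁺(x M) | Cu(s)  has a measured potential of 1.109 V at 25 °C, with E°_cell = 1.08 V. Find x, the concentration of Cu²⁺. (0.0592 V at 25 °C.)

0.14 M

From the Nernst equation, log Q = n(E° − E)/0.0592 = 6(1.08 − 1.109)/0.0592 = -2.939, so Q = 0.00115.
With Q = [Cr³⁺]^2/[Cu²⁺]^3 and the known concentrations, [Cu²⁺]^3 in the denominator gives [Cu²⁺] = 0.14 M.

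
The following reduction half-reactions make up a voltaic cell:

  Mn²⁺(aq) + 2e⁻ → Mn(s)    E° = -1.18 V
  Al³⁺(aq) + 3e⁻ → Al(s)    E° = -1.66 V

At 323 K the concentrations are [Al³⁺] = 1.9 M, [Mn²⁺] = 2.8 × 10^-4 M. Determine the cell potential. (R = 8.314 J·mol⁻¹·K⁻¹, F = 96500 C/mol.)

The Mn²⁺/Mn couple has the higher reduction potential and acts as the cathode, so E°_cell = -1.18 − (-1.66) = 0.48 V.
Balancing electrons gives n = 6; the reaction quotient is Q = [Al³⁺]^2/[Mn²⁺]^3 = 1.64 × 10^11.
E = E° − (RT/nF) ln Q = 0.48 − (8.314×323)/(6×96500) × (25.826) = 0.480 − 0.120 = 0.360 V.

0.360 V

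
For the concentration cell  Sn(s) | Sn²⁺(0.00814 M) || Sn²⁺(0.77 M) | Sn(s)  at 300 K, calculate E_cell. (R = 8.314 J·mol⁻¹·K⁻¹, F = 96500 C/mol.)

0.059 V

Both half-cells are Sn²⁺/Sn, so E°_cell = 0. The concentrated side is the cathode; the cell reaction moves Sn²⁺ from high to low concentration with n = 2.
Q = [Sn²⁺]_dilute/[Sn²⁺]_conc = 0.00814/0.77 = 0.0106.
E = 0 − (RT/nF) ln Q = −((8.314×300)/(2×96500))(-4.550) = 0.0588 V.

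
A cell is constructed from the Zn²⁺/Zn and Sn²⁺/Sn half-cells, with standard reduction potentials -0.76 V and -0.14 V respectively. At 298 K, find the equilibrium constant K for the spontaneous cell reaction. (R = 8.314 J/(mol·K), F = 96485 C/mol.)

E°_cell = -0.14 − (-0.76) = 0.62 V, with n = 2 electrons transferred.
At equilibrium E = 0, so the Nernst equation gives ln K = nFE°/RT = (2)(96485)(0.62)/((8.314)(298)) = 48.29.
K = e^48.29 = 9.4 × 10^20.

9.4 × 10^20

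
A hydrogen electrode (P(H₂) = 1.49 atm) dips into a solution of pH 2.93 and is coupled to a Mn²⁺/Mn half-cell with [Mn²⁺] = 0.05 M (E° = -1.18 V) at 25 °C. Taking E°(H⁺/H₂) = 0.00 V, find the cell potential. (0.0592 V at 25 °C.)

The hydrogen couple is the cathode, so E°_cell = 1.18 V; n = 2.
[H⁺] = 10^(−2.93) = 0.0012 M, and Q = [Mn²⁺]·P(H₂) / [H⁺]^2 = 5.4 × 10^4.
E = E° − (0.0592/2) log Q = 1.18 − (0.0592/2)(4.732) = 1.040 V.

1.04 V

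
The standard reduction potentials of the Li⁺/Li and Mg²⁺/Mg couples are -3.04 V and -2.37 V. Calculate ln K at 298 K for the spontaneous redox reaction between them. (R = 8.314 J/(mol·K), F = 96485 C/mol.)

E°_cell = -2.37 − (-3.04) = 0.67 V, with n = 2 electrons transferred.
At equilibrium E = 0, so the Nernst equation gives ln K = nFE°/RT = (2)(96485)(0.67)/((8.314)(298)) = 52.18.

ln K = 52.2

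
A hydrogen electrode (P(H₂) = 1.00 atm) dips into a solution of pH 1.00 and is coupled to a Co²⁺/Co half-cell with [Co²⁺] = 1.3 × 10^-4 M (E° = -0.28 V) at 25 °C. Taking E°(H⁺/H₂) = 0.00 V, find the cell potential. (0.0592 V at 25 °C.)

The hydrogen couple is the cathode, so E°_cell = 0.28 V; n = 2.
[H⁺] = 10^(−1.00) = 0.10 M, and Q = [Co²⁺]·P(H₂) / [H⁺]^2 = 0.0130.
E = E° − (0.0592/2) log Q = 0.28 − (0.0592/2)(-1.886) = 0.336 V.

0.34 V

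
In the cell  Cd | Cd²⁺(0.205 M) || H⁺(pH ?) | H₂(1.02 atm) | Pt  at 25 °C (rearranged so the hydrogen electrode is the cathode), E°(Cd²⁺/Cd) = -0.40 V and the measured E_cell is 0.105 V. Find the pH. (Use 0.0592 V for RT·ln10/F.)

E°_cell = 0.40 V and n = 2.
log Q = n(E° − E)/0.0592 = 2×(0.40 − 0.105)/0.0592 = 9.966.
With Q = [Cd²⁺]·P(H₂) / [H⁺]^2, solving for [H⁺] gives log[H⁺] = -5.323, so pH = 5.32.

pH = 5.32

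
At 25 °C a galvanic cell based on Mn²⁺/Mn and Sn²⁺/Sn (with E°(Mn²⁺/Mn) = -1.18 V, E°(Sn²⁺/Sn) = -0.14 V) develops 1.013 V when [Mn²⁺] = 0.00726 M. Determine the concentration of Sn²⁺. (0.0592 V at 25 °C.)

From the Nernst equation, log Q = n(E° − E)/0.0592 = 2(1.04 − 1.013)/0.0592 = 0.912, so Q = 8.17.
With Q = [Mn²⁺]/[Sn²⁺] and the known concentrations, [Sn²⁺] in the denominator gives [Sn²⁺] = 8.9 × 10^-4 M.

8.9 × 10^-4 M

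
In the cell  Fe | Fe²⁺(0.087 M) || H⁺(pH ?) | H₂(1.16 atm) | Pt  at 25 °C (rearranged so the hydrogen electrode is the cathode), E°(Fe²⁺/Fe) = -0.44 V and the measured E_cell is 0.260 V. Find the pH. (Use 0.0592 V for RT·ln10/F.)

E°_cell = 0.44 V and n = 2.
log Q = n(E° − E)/0.0592 = 2×(0.44 − 0.260)/0.0592 = 6.081.
With Q = [Fe²⁺]·P(H₂) / [H⁺]^2, solving for [H⁺] gives log[H⁺] = -3.539, so pH = 3.54.

pH = 3.54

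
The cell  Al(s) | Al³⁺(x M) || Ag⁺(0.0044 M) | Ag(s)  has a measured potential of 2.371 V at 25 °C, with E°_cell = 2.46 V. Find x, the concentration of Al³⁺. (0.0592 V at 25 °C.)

From the Nernst equation, log Q = n(E° − E)/0.0592 = 3(2.46 − 2.371)/0.0592 = 4.510, so Q = 3.24 × 10^4.
With Q = [Al³⁺]/[Ag⁺]^3 and the known concentrations, [Al³⁺] in the numerator gives [Al³⁺] = 0.0028 M.

0.0028 M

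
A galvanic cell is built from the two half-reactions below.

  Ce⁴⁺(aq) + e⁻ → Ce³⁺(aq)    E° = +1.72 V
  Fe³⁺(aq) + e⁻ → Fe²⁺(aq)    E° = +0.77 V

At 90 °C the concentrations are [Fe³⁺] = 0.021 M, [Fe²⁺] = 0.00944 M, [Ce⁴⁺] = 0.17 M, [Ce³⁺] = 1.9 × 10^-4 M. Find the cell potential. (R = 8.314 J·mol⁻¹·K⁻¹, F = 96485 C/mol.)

1.14 V

The Ce⁴⁺/Ce³⁺ couple has the higher reduction potential and acts as the cathode, so E°_cell = +1.72 − (+0.77) = 0.95 V.
Balancing electrons gives n = 1; the reaction quotient is Q = [Fe³⁺]·[Ce³⁺]/([Fe²⁺]·[Ce⁴⁺]) = 0.00249.
E = E° − (RT/nF) ln Q = 0.95 − (8.314×363)/(1×96485) × (-5.997) = 0.950 + 0.188 = 1.138 V.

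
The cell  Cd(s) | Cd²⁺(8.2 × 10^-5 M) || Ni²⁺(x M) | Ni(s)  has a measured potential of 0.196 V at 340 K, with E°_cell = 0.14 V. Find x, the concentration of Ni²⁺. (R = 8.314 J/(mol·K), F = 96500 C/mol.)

From the Nernst equation, ln Q = nF(E° − E)/RT = 2×96500×(0.14 − 0.196)/(8.314×340) = -3.823, so Q = 0.0219.
With Q = [Cd²⁺]/[Ni²⁺] and the known concentrations, [Ni²⁺] in the denominator gives [Ni²⁺] = 0.0038 M.

0.0038 M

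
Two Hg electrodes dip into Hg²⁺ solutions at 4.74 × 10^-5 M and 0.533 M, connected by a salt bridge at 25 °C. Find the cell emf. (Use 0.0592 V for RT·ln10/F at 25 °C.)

0.12 V

Both half-cells are Hg²⁺/Hg, so E°_cell = 0. The concentrated side is the cathode; the cell reaction moves Hg²⁺ from high to low concentration with n = 2.
Q = [Hg²⁺]_dilute/[Hg²⁺]_conc = 4.74 × 10^-5/0.533 = 8.89 × 10^-5.
E = 0 − (0.0592/2) log Q = −(0.0592/2)(-4.051) = 0.1199 V.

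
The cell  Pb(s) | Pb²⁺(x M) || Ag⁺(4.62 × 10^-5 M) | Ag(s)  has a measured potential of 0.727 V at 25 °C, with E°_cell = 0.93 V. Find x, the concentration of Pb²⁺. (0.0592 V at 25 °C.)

0.015 M

From the Nernst equation, log Q = n(E° − E)/0.0592 = 2(0.93 − 0.727)/0.0592 = 6.858, so Q = 7.21 × 10^6.
With Q = [Pb²⁺]/[Ag⁺]^2 and the known concentrations, [Pb²⁺] in the numerator gives [Pb²⁺] = 0.015 M.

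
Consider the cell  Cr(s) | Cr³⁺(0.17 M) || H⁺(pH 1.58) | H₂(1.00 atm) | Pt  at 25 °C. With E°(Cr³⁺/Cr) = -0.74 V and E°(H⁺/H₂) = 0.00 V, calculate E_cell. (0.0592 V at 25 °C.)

0.66 V

The hydrogen couple is the cathode, so E°_cell = 0.74 V; n = 6.
[H⁺] = 10^(−1.58) = 0.026 M, and Q = [Cr³⁺]^2·P(H₂)^3 / [H⁺]^6 = 8.73 × 10^7.
E = E° − (0.0592/6) log Q = 0.74 − (0.0592/6)(7.941) = 0.662 V.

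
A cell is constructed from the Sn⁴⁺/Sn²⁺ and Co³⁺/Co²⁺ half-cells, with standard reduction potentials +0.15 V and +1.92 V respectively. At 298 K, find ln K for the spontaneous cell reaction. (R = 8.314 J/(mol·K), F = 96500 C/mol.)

ln K = 137.9

E°_cell = +1.92 − (+0.15) = 1.77 V, with n = 2 electrons transferred.
At equilibrium E = 0, so the Nernst equation gives ln K = nFE°/RT = (2)(96500)(1.77)/((8.314)(298)) = 137.88.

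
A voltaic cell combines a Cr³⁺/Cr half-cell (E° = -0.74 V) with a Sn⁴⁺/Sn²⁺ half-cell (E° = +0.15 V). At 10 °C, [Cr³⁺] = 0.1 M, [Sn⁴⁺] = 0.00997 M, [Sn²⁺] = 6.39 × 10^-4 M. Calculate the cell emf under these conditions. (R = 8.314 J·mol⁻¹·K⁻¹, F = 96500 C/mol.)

The Sn⁴⁺/Sn²⁺ couple has the higher reduction potential and acts as the cathode, so E°_cell = +0.15 − (-0.74) = 0.89 V.
Balancing electrons gives n = 6; the reaction quotient is Q = [Cr³⁺]^2·[Sn²⁺]^3/[Sn⁴⁺]^3 = 2.63 × 10^-6.
E = E° − (RT/nF) ln Q = 0.89 − (8.314×283)/(6×96500) × (-12.847) = 0.890 + 0.052 = 0.942 V.

0.942 V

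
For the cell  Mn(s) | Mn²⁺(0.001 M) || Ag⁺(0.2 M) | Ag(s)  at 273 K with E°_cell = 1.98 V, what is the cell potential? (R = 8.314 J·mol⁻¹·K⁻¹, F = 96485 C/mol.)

2.02 V

Balancing electrons gives n = 2; the reaction quotient is Q = [Mn²⁺]/[Ag⁺]^2 = 0.0250.
E = E° − (RT/nF) ln Q = 1.98 − (8.314×273)/(2×96485) × (-3.689) = 1.980 + 0.043 = 2.023 V.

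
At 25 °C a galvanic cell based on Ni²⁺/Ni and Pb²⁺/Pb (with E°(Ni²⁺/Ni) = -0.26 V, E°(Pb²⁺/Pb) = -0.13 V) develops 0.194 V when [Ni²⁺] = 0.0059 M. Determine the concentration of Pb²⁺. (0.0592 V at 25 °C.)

0.86 M

From the Nernst equation, log Q = n(E° − E)/0.0592 = 2(0.13 − 0.194)/0.0592 = -2.162, so Q = 0.00688.
With Q = [Ni²⁺]/[Pb²⁺] and the known concentrations, [Pb²⁺] in the denominator gives [Pb²⁺] = 0.86 M.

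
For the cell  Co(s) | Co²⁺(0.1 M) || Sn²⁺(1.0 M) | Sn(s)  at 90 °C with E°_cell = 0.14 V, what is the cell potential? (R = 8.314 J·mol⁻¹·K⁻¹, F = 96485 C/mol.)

Balancing electrons gives n = 2; the reaction quotient is Q = [Co²⁺]/[Sn²⁺] = 0.100.
E = E° − (RT/nF) ln Q = 0.14 − (8.314×363)/(2×96485) × (-2.303) = 0.140 + 0.036 = 0.176 V.

0.176 V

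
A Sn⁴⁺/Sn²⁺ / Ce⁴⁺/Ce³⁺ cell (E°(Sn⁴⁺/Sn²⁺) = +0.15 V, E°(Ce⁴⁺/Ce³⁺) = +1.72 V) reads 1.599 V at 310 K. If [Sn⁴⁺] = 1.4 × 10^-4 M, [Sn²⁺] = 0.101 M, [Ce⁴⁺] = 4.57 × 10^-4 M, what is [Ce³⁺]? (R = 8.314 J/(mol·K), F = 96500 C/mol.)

0.0041 M

From the Nernst equation, ln Q = nF(E° − E)/RT = 2×96500×(1.57 − 1.599)/(8.314×310) = -2.172, so Q = 0.114.
With Q = [Sn⁴⁺]·[Ce³⁺]^2/([Sn²⁺]·[Ce⁴⁺]^2) and the known concentrations, [Ce³⁺]^2 in the numerator gives [Ce³⁺] = 0.0041 M.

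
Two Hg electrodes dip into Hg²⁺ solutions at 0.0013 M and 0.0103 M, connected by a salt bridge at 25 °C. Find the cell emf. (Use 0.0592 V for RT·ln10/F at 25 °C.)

0.027 V

Both half-cells are Hg²⁺/Hg, so E°_cell = 0. The concentrated side is the cathode; the cell reaction moves Hg²⁺ from high to low concentration with n = 2.
Q = [Hg²⁺]_dilute/[Hg²⁺]_conc = 0.0013/0.0103 = 0.126.
E = 0 − (0.0592/2) log Q = −(0.0592/2)(-0.899) = 0.0266 V.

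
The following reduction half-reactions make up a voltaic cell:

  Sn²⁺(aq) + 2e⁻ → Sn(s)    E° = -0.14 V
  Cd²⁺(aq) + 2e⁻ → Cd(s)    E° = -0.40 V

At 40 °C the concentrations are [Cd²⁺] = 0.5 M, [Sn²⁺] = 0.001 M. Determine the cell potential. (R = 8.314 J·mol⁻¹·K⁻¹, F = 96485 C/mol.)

The Sn²⁺/Sn couple has the higher reduction potential and acts as the cathode, so E°_cell = -0.14 − (-0.40) = 0.26 V.
Balancing electrons gives n = 2; the reaction quotient is Q = [Cd²⁺]/[Sn²⁺] = 500.
E = E° − (RT/nF) ln Q = 0.26 − (8.314×313)/(2×96485) × (6.215) = 0.260 − 0.084 = 0.176 V.

0.176 V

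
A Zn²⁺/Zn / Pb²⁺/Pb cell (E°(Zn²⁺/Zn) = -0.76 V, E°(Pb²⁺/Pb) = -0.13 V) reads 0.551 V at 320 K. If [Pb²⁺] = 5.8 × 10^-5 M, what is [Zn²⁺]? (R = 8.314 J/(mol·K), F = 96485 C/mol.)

0.018 M

From the Nernst equation, ln Q = nF(E° − E)/RT = 2×96485×(0.63 − 0.551)/(8.314×320) = 5.730, so Q = 308.
With Q = [Zn²⁺]/[Pb²⁺] and the known concentrations, [Zn²⁺] in the numerator gives [Zn²⁺] = 0.018 M.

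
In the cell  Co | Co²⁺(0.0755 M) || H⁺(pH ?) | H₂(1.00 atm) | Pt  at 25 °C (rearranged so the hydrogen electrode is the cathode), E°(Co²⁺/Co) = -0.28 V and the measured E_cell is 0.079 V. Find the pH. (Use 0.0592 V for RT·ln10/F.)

pH = 3.96

E°_cell = 0.28 V and n = 2.
log Q = n(E° − E)/0.0592 = 2×(0.28 − 0.079)/0.0592 = 6.791.
With Q = [Co²⁺]·P(H₂) / [H⁺]^2, solving for [H⁺] gives log[H⁺] = -3.956, so pH = 3.96.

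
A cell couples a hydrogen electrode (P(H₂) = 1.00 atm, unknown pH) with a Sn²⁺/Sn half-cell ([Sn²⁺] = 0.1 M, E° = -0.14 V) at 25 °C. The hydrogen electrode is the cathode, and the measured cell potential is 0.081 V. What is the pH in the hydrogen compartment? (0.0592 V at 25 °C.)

pH = 1.50

E°_cell = 0.14 V and n = 2.
log Q = n(E° − E)/0.0592 = 2×(0.14 − 0.081)/0.0592 = 1.993.
With Q = [Sn²⁺]·P(H₂) / [H⁺]^2, solving for [H⁺] gives log[H⁺] = -1.497, so pH = 1.50.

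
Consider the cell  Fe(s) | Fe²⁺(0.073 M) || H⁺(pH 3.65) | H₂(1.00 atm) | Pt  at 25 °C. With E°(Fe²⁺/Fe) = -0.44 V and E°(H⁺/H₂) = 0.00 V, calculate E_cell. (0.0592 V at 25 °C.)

The hydrogen couple is the cathode, so E°_cell = 0.44 V; n = 2.
[H⁺] = 10^(−3.65) = 2.2 × 10^-4 M, and Q = [Fe²⁺]·P(H₂) / [H⁺]^2 = 1.46 × 10^6.
E = E° − (0.0592/2) log Q = 0.44 − (0.0592/2)(6.163) = 0.258 V.

0.26 V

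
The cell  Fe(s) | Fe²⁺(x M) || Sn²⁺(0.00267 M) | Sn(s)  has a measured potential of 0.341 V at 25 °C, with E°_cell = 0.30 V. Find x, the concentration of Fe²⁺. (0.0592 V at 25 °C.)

From the Nernst equation, log Q = n(E° − E)/0.0592 = 2(0.30 − 0.341)/0.0592 = -1.385, so Q = 0.0412.
With Q = [Fe²⁺]/[Sn²⁺] and the known concentrations, [Fe²⁺] in the numerator gives [Fe²⁺] = 1.1 × 10^-4 M.

1.1 × 10^-4 M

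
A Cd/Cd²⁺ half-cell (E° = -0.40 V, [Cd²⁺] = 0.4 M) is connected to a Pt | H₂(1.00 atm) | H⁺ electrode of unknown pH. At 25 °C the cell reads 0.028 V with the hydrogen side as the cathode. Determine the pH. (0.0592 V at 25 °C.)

E°_cell = 0.40 V and n = 2.
log Q = n(E° − E)/0.0592 = 2×(0.40 − 0.028)/0.0592 = 12.568.
With Q = [Cd²⁺]·P(H₂) / [H⁺]^2, solving for [H⁺] gives log[H⁺] = -6.483, so pH = 6.48.

pH = 6.48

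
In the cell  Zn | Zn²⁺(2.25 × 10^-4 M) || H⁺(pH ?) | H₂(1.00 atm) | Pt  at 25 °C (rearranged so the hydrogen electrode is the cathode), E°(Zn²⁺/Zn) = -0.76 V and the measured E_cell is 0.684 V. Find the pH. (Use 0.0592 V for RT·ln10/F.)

pH = 3.11

E°_cell = 0.76 V and n = 2.
log Q = n(E° − E)/0.0592 = 2×(0.76 − 0.684)/0.0592 = 2.568.
With Q = [Zn²⁺]·P(H₂) / [H⁺]^2, solving for [H⁺] gives log[H⁺] = -3.108, so pH = 3.11.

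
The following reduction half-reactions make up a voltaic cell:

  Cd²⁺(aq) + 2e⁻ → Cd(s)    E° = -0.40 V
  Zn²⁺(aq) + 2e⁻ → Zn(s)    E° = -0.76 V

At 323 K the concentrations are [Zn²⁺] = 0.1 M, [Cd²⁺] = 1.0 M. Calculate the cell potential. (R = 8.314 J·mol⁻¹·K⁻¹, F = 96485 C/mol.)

The Cd²⁺/Cd couple has the higher reduction potential and acts as the cathode, so E°_cell = -0.40 − (-0.76) = 0.36 V.
Balancing electrons gives n = 2; the reaction quotient is Q = [Zn²⁺]/[Cd²⁺] = 0.100.
E = E° − (RT/nF) ln Q = 0.36 − (8.314×323)/(2×96485) × (-2.303) = 0.360 + 0.032 = 0.392 V.

0.392 V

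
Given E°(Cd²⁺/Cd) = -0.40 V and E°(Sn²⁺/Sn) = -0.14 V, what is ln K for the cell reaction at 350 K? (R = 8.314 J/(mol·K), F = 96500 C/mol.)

ln K = 17.2

E°_cell = -0.14 − (-0.40) = 0.26 V, with n = 2 electrons transferred.
At equilibrium E = 0, so the Nernst equation gives ln K = nFE°/RT = (2)(96500)(0.26)/((8.314)(350)) = 17.24.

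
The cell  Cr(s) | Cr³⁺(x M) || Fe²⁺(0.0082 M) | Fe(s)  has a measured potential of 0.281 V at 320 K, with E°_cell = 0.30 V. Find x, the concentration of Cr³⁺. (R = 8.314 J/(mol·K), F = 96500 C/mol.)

From the Nernst equation, ln Q = nF(E° − E)/RT = 6×96500×(0.30 − 0.281)/(8.314×320) = 4.135, so Q = 62.5.
With Q = [Cr³⁺]^2/[Fe²⁺]^3 and the known concentrations, [Cr³⁺]^2 in the numerator gives [Cr³⁺] = 0.0059 M.

0.0059 M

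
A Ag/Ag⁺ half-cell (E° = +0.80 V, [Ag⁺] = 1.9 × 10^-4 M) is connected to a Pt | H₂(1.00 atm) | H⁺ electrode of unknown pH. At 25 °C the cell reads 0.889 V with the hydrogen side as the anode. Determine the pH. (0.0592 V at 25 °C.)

pH = 5.22

E°_cell = 0.80 V and n = 2.
log Q = n(E° − E)/0.0592 = 2×(0.80 − 0.889)/0.0592 = -3.007.
With Q = [H⁺]^2 / ([Ag⁺]^2·P(H₂)), solving for [H⁺] gives log[H⁺] = -5.225, so pH = 5.22.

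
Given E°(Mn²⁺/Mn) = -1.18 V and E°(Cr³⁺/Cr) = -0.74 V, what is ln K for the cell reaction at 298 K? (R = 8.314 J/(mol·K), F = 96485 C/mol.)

E°_cell = -0.74 − (-1.18) = 0.44 V, with n = 6 electrons transferred.
At equilibrium E = 0, so the Nernst equation gives ln K = nFE°/RT = (6)(96485)(0.44)/((8.314)(298)) = 102.81.

ln K = 102.8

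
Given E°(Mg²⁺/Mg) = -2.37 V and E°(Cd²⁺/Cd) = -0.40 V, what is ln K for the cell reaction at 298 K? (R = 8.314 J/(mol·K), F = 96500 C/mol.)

E°_cell = -0.40 − (-2.37) = 1.97 V, with n = 2 electrons transferred.
At equilibrium E = 0, so the Nernst equation gives ln K = nFE°/RT = (2)(96500)(1.97)/((8.314)(298)) = 153.46.

ln K = 153.5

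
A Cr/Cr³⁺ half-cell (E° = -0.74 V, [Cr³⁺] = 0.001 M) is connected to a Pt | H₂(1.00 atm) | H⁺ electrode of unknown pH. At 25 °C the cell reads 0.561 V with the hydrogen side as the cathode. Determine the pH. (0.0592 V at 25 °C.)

E°_cell = 0.74 V and n = 6.
log Q = n(E° − E)/0.0592 = 6×(0.74 − 0.561)/0.0592 = 18.142.
With Q = [Cr³⁺]^2·P(H₂)^3 / [H⁺]^6, solving for [H⁺] gives log[H⁺] = -4.024, so pH = 4.02.

pH = 4.02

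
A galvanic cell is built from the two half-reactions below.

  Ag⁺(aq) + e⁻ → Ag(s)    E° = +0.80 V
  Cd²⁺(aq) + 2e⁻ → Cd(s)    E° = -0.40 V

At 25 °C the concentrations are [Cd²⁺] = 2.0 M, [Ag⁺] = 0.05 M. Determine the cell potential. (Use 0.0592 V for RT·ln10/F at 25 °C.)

1.11 V

The Ag⁺/Ag couple has the higher reduction potential and acts as the cathode, so E°_cell = +0.80 − (-0.40) = 1.20 V.
Balancing electrons gives n = 2; the reaction quotient is Q = [Cd²⁺]/[Ag⁺]^2 = 800.
At 25 °C, E = E° − (0.0592/n) log Q = 1.20 − (0.0592/2)(2.903) = 1.200 − 0.086 = 1.114 V.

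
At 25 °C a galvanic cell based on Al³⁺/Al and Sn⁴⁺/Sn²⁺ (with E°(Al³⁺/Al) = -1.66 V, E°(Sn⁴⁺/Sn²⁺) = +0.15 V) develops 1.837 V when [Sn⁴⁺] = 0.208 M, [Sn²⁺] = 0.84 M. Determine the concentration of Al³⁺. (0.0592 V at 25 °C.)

From the Nernst equation, log Q = n(E° − E)/0.0592 = 6(1.81 − 1.837)/0.0592 = -2.736, so Q = 0.00183.
With Q = [Al³⁺]^2·[Sn²⁺]^3/[Sn⁴⁺]^3 and the known concentrations, [Al³⁺]^2 in the numerator gives [Al³⁺] = 0.0053 M.

0.0053 M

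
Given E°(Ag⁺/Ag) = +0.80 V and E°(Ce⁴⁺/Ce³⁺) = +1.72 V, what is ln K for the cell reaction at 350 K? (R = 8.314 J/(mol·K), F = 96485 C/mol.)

E°_cell = +1.72 − (+0.80) = 0.92 V, with n = 1 electron transferred.
At equilibrium E = 0, so the Nernst equation gives ln K = nFE°/RT = (1)(96485)(0.92)/((8.314)(350)) = 30.50.

ln K = 30.5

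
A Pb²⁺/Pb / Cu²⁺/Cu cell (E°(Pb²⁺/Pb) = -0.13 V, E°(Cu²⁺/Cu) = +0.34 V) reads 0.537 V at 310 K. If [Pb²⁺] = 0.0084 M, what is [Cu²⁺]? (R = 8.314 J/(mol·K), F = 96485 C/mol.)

From the Nernst equation, ln Q = nF(E° − E)/RT = 2×96485×(0.47 − 0.537)/(8.314×310) = -5.016, so Q = 0.00663.
With Q = [Pb²⁺]/[Cu²⁺] and the known concentrations, [Cu²⁺] in the denominator gives [Cu²⁺] = 1.3 M.

1.3 M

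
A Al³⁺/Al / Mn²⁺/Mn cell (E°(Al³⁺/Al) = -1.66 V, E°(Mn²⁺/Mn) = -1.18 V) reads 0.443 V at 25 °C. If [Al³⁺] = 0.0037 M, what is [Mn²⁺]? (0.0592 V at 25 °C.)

From the Nernst equation, log Q = n(E° − E)/0.0592 = 6(0.48 − 0.443)/0.0592 = 3.750, so Q = 5620.
With Q = [Al³⁺]^2/[Mn²⁺]^3 and the known concentrations, [Mn²⁺]^3 in the denominator gives [Mn²⁺] = 0.0013 M.

0.0013 M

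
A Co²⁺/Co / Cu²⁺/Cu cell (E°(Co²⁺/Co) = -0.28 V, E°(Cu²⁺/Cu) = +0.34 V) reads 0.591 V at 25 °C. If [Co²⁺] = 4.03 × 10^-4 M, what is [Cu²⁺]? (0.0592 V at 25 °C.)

From the Nernst equation, log Q = n(E° − E)/0.0592 = 2(0.62 − 0.591)/0.0592 = 0.980, so Q = 9.54.
With Q = [Co²⁺]/[Cu²⁺] and the known concentrations, [Cu²⁺] in the denominator gives [Cu²⁺] = 4.2 × 10^-5 M.

4.2 × 10^-5 M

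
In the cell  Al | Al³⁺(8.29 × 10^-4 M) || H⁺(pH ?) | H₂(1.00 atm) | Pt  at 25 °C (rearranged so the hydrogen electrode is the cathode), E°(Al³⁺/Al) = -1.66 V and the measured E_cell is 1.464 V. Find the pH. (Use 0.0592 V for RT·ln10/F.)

pH = 4.34

E°_cell = 1.66 V and n = 6.
log Q = n(E° − E)/0.0592 = 6×(1.66 − 1.464)/0.0592 = 19.865.
With Q = [Al³⁺]^2·P(H₂)^3 / [H⁺]^6, solving for [H⁺] gives log[H⁺] = -4.338, so pH = 4.34.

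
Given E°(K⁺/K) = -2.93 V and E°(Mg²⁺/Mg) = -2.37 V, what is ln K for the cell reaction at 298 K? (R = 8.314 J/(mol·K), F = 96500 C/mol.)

ln K = 43.6

E°_cell = -2.37 − (-2.93) = 0.56 V, with n = 2 electrons transferred.
At equilibrium E = 0, so the Nernst equation gives ln K = nFE°/RT = (2)(96500)(0.56)/((8.314)(298)) = 43.62.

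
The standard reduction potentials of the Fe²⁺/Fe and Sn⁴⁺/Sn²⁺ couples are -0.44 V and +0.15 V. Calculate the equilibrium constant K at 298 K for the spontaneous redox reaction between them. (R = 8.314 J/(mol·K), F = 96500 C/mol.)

E°_cell = +0.15 − (-0.44) = 0.59 V, with n = 2 electrons transferred.
At equilibrium E = 0, so the Nernst equation gives ln K = nFE°/RT = (2)(96500)(0.59)/((8.314)(298)) = 45.96.
K = e^45.96 = 9.1 × 10^19.

9.1 × 10^19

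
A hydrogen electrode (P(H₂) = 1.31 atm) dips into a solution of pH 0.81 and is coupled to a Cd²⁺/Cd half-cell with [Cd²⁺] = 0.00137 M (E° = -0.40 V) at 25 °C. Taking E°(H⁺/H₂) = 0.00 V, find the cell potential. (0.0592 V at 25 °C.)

0.43 V

The hydrogen couple is the cathode, so E°_cell = 0.40 V; n = 2.
[H⁺] = 10^(−0.81) = 0.15 M, and Q = [Cd²⁺]·P(H₂) / [H⁺]^2 = 0.0748.
E = E° − (0.0592/2) log Q = 0.40 − (0.0592/2)(-1.126) = 0.433 V.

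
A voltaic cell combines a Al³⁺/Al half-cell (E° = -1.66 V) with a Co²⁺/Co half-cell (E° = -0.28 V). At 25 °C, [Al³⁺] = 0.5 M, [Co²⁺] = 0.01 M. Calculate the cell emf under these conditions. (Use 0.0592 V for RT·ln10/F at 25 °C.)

1.33 V

The Co²⁺/Co couple has the higher reduction potential and acts as the cathode, so E°_cell = -0.28 − (-1.66) = 1.38 V.
Balancing electrons gives n = 6; the reaction quotient is Q = [Al³⁺]^2/[Co²⁺]^3 = 2.5 × 10^5.
At 25 °C, E = E° − (0.0592/n) log Q = 1.38 − (0.0592/6)(5.398) = 1.380 − 0.053 = 1.327 V.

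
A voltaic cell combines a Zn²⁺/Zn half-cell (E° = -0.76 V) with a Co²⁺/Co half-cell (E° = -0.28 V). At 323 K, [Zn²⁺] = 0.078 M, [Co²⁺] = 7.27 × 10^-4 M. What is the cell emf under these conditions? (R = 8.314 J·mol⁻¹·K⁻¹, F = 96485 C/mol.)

The Co²⁺/Co couple has the higher reduction potential and acts as the cathode, so E°_cell = -0.28 − (-0.76) = 0.48 V.
Balancing electrons gives n = 2; the reaction quotient is Q = [Zn²⁺]/[Co²⁺] = 107.
E = E° − (RT/nF) ln Q = 0.48 − (8.314×323)/(2×96485) × (4.676) = 0.480 − 0.065 = 0.415 V.

0.415 V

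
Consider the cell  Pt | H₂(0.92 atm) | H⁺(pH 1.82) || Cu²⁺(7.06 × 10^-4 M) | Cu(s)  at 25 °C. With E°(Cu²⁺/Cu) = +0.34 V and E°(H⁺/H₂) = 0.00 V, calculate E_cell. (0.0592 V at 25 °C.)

0.35 V

The Cu²⁺/Cu couple is the cathode, so E°_cell = 0.34 V; n = 2.
[H⁺] = 10^(−1.82) = 0.015 M, and Q = [H⁺]^2 / ([Cu²⁺]·P(H₂)) = 0.353.
E = E° − (0.0592/2) log Q = 0.34 − (0.0592/2)(-0.453) = 0.353 V.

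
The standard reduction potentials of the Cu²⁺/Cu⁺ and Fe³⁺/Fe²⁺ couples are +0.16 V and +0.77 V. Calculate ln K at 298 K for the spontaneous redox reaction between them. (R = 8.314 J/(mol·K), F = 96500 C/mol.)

E°_cell = +0.77 − (+0.16) = 0.61 V, with n = 1 electron transferred.
At equilibrium E = 0, so the Nernst equation gives ln K = nFE°/RT = (1)(96500)(0.61)/((8.314)(298)) = 23.76.

ln K = 23.8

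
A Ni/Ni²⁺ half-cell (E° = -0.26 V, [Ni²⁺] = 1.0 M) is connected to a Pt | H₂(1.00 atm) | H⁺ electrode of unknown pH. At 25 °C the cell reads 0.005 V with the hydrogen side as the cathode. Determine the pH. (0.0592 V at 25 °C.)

E°_cell = 0.26 V and n = 2.
log Q = n(E° − E)/0.0592 = 2×(0.26 − 0.005)/0.0592 = 8.615.
With Q = [Ni²⁺]·P(H₂) / [H⁺]^2, solving for [H⁺] gives log[H⁺] = -4.307, so pH = 4.31.

pH = 4.31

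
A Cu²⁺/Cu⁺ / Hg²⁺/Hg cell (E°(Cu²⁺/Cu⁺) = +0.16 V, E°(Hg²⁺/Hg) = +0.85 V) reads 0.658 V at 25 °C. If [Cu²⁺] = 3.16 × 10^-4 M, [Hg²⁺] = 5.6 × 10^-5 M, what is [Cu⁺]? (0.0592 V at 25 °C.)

From the Nernst equation, log Q = n(E° − E)/0.0592 = 2(0.69 − 0.658)/0.0592 = 1.081, so Q = 12.1.
With Q = [Cu²⁺]^2/([Cu⁺]^2·[Hg²⁺]) and the known concentrations, [Cu⁺]^2 in the denominator gives [Cu⁺] = 0.012 M.

0.012 M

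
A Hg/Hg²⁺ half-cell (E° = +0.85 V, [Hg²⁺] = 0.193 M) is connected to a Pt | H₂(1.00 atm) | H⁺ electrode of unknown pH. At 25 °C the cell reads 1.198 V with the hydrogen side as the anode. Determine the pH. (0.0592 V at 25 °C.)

pH = 6.24

E°_cell = 0.85 V and n = 2.
log Q = n(E° − E)/0.0592 = 2×(0.85 − 1.198)/0.0592 = -11.757.
With Q = [H⁺]^2 / ([Hg²⁺]·P(H₂)), solving for [H⁺] gives log[H⁺] = -6.236, so pH = 6.24.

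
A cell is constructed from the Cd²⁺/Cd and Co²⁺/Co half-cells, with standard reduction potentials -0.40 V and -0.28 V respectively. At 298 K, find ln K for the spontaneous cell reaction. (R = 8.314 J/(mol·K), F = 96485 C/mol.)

ln K = 9.3

E°_cell = -0.28 − (-0.40) = 0.12 V, with n = 2 electrons transferred.
At equilibrium E = 0, so the Nernst equation gives ln K = nFE°/RT = (2)(96485)(0.12)/((8.314)(298)) = 9.35.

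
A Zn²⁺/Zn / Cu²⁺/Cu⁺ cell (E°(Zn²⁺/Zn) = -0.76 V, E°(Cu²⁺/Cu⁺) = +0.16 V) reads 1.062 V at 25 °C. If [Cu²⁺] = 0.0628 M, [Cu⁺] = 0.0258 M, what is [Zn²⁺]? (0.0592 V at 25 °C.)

From the Nernst equation, log Q = n(E° − E)/0.0592 = 2(0.92 − 1.062)/0.0592 = -4.797, so Q = 1.59 × 10^-5.
With Q = [Zn²⁺]·[Cu⁺]^2/[Cu²⁺]^2 and the known concentrations, [Zn²⁺] in the numerator gives [Zn²⁺] = 9.4 × 10^-5 M.

9.4 × 10^-5 M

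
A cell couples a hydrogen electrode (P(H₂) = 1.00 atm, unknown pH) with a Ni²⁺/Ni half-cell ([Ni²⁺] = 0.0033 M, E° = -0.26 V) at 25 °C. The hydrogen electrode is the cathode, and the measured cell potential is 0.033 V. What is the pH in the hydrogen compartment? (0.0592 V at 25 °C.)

E°_cell = 0.26 V and n = 2.
log Q = n(E° − E)/0.0592 = 2×(0.26 − 0.033)/0.0592 = 7.669.
With Q = [Ni²⁺]·P(H₂) / [H⁺]^2, solving for [H⁺] gives log[H⁺] = -5.075, so pH = 5.08.

pH = 5.08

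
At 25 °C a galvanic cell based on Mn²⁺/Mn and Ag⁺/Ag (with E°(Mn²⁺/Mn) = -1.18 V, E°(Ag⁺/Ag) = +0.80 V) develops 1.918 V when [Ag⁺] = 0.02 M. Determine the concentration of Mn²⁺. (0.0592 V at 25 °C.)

0.05 M

From the Nernst equation, log Q = n(E° − E)/0.0592 = 2(1.98 − 1.918)/0.0592 = 2.095, so Q = 124.
With Q = [Mn²⁺]/[Ag⁺]^2 and the known concentrations, [Mn²⁺] in the numerator gives [Mn²⁺] = 0.05 M.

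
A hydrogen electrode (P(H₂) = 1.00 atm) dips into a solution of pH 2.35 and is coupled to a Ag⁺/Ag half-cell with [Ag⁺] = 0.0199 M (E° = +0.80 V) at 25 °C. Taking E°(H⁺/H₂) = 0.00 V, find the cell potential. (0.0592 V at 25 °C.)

The Ag⁺/Ag couple is the cathode, so E°_cell = 0.80 V; n = 2.
[H⁺] = 10^(−2.35) = 0.0045 M, and Q = [H⁺]^2 / ([Ag⁺]^2·P(H₂)) = 0.0504.
E = E° − (0.0592/2) log Q = 0.80 − (0.0592/2)(-1.298) = 0.838 V.

0.84 V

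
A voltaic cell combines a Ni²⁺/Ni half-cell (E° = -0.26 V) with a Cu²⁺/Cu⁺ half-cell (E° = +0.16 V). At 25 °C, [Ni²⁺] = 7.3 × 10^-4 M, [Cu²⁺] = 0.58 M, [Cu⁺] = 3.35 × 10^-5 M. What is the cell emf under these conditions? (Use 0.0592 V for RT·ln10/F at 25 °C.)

0.764 V

The Cu²⁺/Cu⁺ couple has the higher reduction potential and acts as the cathode, so E°_cell = +0.16 − (-0.26) = 0.42 V.
Balancing electrons gives n = 2; the reaction quotient is Q = [Ni²⁺]·[Cu⁺]^2/[Cu²⁺]^2 = 2.44 × 10^-12.
At 25 °C, E = E° − (0.0592/n) log Q = 0.42 − (0.0592/2)(-11.613) = 0.420 + 0.344 = 0.764 V.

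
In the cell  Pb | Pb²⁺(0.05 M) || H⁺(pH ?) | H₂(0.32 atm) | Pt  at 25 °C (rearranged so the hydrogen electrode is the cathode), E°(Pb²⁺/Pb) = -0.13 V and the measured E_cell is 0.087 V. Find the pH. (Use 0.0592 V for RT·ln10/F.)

pH = 1.62

E°_cell = 0.13 V and n = 2.
log Q = n(E° − E)/0.0592 = 2×(0.13 − 0.087)/0.0592 = 1.453.
With Q = [Pb²⁺]·P(H₂) / [H⁺]^2, solving for [H⁺] gives log[H⁺] = -1.624, so pH = 1.62.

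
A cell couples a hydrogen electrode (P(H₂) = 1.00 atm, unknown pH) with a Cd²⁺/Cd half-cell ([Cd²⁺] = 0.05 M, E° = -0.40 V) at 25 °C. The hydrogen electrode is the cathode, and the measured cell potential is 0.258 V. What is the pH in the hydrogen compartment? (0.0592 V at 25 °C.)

E°_cell = 0.40 V and n = 2.
log Q = n(E° − E)/0.0592 = 2×(0.40 − 0.258)/0.0592 = 4.797.
With Q = [Cd²⁺]·P(H₂) / [H⁺]^2, solving for [H⁺] gives log[H⁺] = -3.049, so pH = 3.05.

pH = 3.05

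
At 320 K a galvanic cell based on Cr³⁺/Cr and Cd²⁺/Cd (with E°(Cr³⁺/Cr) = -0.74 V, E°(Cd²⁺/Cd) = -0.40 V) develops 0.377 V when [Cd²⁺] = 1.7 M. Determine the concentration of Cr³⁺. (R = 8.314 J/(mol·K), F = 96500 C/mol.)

0.04 M

From the Nernst equation, ln Q = nF(E° − E)/RT = 6×96500×(0.34 − 0.377)/(8.314×320) = -8.052, so Q = 3.18 × 10^-4.
With Q = [Cr³⁺]^2/[Cd²⁺]^3 and the known concentrations, [Cr³⁺]^2 in the numerator gives [Cr³⁺] = 0.04 M.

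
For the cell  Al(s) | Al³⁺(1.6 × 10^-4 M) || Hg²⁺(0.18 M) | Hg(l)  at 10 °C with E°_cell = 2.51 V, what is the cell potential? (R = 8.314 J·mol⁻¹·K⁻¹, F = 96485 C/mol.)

2.56 V

Balancing electrons gives n = 6; the reaction quotient is Q = [Al³⁺]^2/[Hg²⁺]^3 = 4.39 × 10^-6.
E = E° − (RT/nF) ln Q = 2.51 − (8.314×283)/(6×96485) × (-12.336) = 2.510 + 0.050 = 2.560 V.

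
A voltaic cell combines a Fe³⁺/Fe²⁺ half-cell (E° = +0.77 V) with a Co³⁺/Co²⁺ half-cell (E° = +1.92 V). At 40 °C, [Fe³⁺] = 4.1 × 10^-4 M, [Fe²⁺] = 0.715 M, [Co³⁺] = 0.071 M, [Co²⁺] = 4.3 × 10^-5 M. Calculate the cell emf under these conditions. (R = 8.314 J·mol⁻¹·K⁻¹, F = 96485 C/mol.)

1.55 V

The Co³⁺/Co²⁺ couple has the higher reduction potential and acts as the cathode, so E°_cell = +1.92 − (+0.77) = 1.15 V.
Balancing electrons gives n = 1; the reaction quotient is Q = [Fe³⁺]·[Co²⁺]/([Fe²⁺]·[Co³⁺]) = 3.47 × 10^-7.
E = E° − (RT/nF) ln Q = 1.15 − (8.314×313)/(1×96485) × (-14.873) = 1.150 + 0.401 = 1.551 V.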